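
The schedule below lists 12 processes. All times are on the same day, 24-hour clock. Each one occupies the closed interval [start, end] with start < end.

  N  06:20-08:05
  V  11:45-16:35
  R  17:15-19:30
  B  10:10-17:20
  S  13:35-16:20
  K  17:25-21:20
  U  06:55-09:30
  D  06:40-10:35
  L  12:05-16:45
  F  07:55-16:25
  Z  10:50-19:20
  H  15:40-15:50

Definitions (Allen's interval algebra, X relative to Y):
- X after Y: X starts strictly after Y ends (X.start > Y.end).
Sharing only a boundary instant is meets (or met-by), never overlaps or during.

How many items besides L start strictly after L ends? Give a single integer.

2

Target L = [12:05, 16:45].
B [10:10, 17:20] → contains → no.
D [06:40, 10:35] → before → no.
F [07:55, 16:25] → overlaps → no.
H [15:40, 15:50] → during → no.
K [17:25, 21:20] → after → counts.
N [06:20, 08:05] → before → no.
R [17:15, 19:30] → after → counts.
S [13:35, 16:20] → during → no.
U [06:55, 09:30] → before → no.
V [11:45, 16:35] → overlaps → no.
Z [10:50, 19:20] → contains → no.
Total: 2.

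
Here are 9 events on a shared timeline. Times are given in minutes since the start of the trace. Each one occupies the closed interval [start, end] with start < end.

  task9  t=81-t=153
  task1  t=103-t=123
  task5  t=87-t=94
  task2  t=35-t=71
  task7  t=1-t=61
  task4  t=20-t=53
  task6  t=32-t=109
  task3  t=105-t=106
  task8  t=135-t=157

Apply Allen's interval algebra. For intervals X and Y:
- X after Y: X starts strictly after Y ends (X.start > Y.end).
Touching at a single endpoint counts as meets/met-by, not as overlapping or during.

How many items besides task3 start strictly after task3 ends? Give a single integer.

1

Target task3 = [t=105, t=106].
task1 [t=103, t=123] → contains → no.
task2 [t=35, t=71] → before → no.
task4 [t=20, t=53] → before → no.
task5 [t=87, t=94] → before → no.
task6 [t=32, t=109] → contains → no.
task7 [t=1, t=61] → before → no.
task8 [t=135, t=157] → after → counts.
task9 [t=81, t=153] → contains → no.
Total: 1.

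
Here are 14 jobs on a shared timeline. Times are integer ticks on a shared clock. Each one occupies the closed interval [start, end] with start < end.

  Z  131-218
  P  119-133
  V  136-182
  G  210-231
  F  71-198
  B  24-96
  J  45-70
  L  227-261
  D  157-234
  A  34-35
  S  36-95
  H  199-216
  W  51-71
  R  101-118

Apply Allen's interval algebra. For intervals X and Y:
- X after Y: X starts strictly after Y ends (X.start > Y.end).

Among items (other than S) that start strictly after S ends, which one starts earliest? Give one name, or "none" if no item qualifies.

R

Target S = [36, 95].
A [34, 35] → before → excluded.
B [24, 96] → contains → excluded.
D [157, 234] → after → candidate.
F [71, 198] → overlapped-by → excluded.
G [210, 231] → after → candidate.
H [199, 216] → after → candidate.
J [45, 70] → during → excluded.
L [227, 261] → after → candidate.
P [119, 133] → after → candidate.
R [101, 118] → after → candidate.
V [136, 182] → after → candidate.
W [51, 71] → during → excluded.
Z [131, 218] → after → candidate.
Among candidates, earliest start is 101 → R.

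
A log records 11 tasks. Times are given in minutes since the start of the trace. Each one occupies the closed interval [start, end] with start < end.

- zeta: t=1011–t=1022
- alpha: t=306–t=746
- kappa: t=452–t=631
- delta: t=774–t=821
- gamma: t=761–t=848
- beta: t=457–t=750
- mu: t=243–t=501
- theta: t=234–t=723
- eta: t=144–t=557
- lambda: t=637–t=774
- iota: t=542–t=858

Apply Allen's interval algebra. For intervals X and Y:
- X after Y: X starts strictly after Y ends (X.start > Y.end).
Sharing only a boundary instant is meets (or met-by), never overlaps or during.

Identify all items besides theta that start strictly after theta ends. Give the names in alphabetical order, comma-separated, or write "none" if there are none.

delta, gamma, zeta

Target theta = [t=234, t=723].
alpha [t=306, t=746] → overlapped-by → no.
beta [t=457, t=750] → overlapped-by → no.
delta [t=774, t=821] → after → yes.
eta [t=144, t=557] → overlaps → no.
gamma [t=761, t=848] → after → yes.
iota [t=542, t=858] → overlapped-by → no.
kappa [t=452, t=631] → during → no.
lambda [t=637, t=774] → overlapped-by → no.
mu [t=243, t=501] → during → no.
zeta [t=1011, t=1022] → after → yes.
Result: delta, gamma, zeta.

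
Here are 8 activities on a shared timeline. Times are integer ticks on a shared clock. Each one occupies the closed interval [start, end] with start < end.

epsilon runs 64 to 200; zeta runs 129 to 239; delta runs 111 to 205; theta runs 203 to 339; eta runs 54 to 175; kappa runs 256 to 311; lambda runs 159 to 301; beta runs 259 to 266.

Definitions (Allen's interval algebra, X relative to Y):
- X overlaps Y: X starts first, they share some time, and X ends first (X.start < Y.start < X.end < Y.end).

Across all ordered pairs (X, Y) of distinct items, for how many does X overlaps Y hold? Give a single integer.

Checking all 56 ordered pairs for relation 'overlaps'; matching pairs in alphabetical order:
(delta, lambda): delta overlaps lambda ✓
(delta, theta): delta overlaps theta ✓
(delta, zeta): delta overlaps zeta ✓
(epsilon, delta): epsilon overlaps delta ✓
(epsilon, lambda): epsilon overlaps lambda ✓
(epsilon, zeta): epsilon overlaps zeta ✓
(eta, delta): eta overlaps delta ✓
(eta, epsilon): eta overlaps epsilon ✓
(eta, lambda): eta overlaps lambda ✓
(eta, zeta): eta overlaps zeta ✓
(lambda, kappa): lambda overlaps kappa ✓
(lambda, theta): lambda overlaps theta ✓
(zeta, lambda): zeta overlaps lambda ✓
(zeta, theta): zeta overlaps theta ✓
Count: 14.

14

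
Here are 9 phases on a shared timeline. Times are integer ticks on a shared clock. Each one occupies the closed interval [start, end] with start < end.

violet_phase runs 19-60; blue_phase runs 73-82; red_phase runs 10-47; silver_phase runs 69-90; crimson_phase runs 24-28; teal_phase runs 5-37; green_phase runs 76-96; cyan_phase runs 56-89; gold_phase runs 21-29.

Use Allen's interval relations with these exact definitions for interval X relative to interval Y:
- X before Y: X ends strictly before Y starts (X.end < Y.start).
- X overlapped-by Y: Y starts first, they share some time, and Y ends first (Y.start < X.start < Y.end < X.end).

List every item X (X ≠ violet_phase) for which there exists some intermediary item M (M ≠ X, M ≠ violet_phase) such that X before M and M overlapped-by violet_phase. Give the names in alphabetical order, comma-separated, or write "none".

Target violet_phase = [19, 60].
Intermediaries M with M overlapped-by violet_phase: cyan_phase.
Via cyan_phase — items with X before cyan_phase: crimson_phase, gold_phase, red_phase, teal_phase.
Union: crimson_phase, gold_phase, red_phase, teal_phase.

crimson_phase, gold_phase, red_phase, teal_phase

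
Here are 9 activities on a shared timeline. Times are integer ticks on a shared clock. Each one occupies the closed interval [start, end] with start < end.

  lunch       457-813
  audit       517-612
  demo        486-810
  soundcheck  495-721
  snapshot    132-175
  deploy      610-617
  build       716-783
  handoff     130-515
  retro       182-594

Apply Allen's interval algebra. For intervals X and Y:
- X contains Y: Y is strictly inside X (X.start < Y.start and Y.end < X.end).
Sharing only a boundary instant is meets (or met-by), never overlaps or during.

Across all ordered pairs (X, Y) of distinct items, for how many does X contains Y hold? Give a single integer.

Checking all 72 ordered pairs for relation 'contains'; matching pairs in alphabetical order:
(demo, audit): demo contains audit ✓
(demo, build): demo contains build ✓
(demo, deploy): demo contains deploy ✓
(demo, soundcheck): demo contains soundcheck ✓
(handoff, snapshot): handoff contains snapshot ✓
(lunch, audit): lunch contains audit ✓
(lunch, build): lunch contains build ✓
(lunch, demo): lunch contains demo ✓
(lunch, deploy): lunch contains deploy ✓
(lunch, soundcheck): lunch contains soundcheck ✓
(soundcheck, audit): soundcheck contains audit ✓
(soundcheck, deploy): soundcheck contains deploy ✓
Count: 12.

12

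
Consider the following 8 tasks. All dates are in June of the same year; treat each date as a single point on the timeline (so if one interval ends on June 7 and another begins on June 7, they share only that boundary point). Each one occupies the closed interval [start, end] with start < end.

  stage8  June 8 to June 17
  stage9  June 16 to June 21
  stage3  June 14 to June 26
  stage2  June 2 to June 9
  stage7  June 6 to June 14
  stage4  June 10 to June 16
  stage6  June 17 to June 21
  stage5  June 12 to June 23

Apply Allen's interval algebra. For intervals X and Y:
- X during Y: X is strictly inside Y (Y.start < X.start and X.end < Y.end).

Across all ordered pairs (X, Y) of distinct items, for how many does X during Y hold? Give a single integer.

5

Checking all 56 ordered pairs for relation 'during'; matching pairs in alphabetical order:
(stage4, stage8): stage4 during stage8 ✓
(stage6, stage3): stage6 during stage3 ✓
(stage6, stage5): stage6 during stage5 ✓
(stage9, stage3): stage9 during stage3 ✓
(stage9, stage5): stage9 during stage5 ✓
Count: 5.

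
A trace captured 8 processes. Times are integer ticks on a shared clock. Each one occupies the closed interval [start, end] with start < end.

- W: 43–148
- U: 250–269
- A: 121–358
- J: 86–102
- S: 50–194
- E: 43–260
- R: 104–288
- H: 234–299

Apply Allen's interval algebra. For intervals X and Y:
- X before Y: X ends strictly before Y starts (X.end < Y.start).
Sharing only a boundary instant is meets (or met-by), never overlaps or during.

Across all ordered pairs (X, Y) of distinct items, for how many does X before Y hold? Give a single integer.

Checking all 56 ordered pairs for relation 'before'; matching pairs in alphabetical order:
(J, A): J before A ✓
(J, H): J before H ✓
(J, R): J before R ✓
(J, U): J before U ✓
(S, H): S before H ✓
(S, U): S before U ✓
(W, H): W before H ✓
(W, U): W before U ✓
Count: 8.

8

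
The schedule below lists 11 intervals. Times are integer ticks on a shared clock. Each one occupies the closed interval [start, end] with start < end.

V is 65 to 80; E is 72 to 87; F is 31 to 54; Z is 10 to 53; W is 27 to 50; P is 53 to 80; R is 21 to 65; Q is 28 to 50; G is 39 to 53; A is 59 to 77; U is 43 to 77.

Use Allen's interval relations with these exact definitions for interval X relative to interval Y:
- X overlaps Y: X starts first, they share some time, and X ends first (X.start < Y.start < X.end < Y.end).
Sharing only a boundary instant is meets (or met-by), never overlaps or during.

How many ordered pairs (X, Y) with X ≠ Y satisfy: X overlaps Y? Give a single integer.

Checking all 110 ordered pairs for relation 'overlaps'; matching pairs in alphabetical order:
(A, E): A overlaps E ✓
(A, V): A overlaps V ✓
(F, P): F overlaps P ✓
(F, U): F overlaps U ✓
(G, U): G overlaps U ✓
(P, E): P overlaps E ✓
(Q, F): Q overlaps F ✓
(Q, G): Q overlaps G ✓
(Q, U): Q overlaps U ✓
(R, A): R overlaps A ✓
(R, P): R overlaps P ✓
(R, U): R overlaps U ✓
(U, E): U overlaps E ✓
(U, P): U overlaps P ✓
(U, V): U overlaps V ✓
(V, E): V overlaps E ✓
(W, F): W overlaps F ✓
(W, G): W overlaps G ✓
(W, U): W overlaps U ✓
(Z, F): Z overlaps F ✓
(Z, R): Z overlaps R ✓
(Z, U): Z overlaps U ✓
Count: 22.

22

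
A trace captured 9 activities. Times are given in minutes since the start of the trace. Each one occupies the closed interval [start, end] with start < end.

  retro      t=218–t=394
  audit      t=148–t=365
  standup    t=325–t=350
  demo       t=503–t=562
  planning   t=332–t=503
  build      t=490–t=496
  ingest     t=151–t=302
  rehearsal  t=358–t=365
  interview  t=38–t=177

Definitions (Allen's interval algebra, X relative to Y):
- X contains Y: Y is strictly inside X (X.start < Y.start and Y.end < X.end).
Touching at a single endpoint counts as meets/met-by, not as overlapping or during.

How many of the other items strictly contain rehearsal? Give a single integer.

Target rehearsal = [t=358, t=365].
audit [t=148, t=365] → finished-by → no.
build [t=490, t=496] → after → no.
demo [t=503, t=562] → after → no.
ingest [t=151, t=302] → before → no.
interview [t=38, t=177] → before → no.
planning [t=332, t=503] → contains → counts.
retro [t=218, t=394] → contains → counts.
standup [t=325, t=350] → before → no.
Total: 2.

2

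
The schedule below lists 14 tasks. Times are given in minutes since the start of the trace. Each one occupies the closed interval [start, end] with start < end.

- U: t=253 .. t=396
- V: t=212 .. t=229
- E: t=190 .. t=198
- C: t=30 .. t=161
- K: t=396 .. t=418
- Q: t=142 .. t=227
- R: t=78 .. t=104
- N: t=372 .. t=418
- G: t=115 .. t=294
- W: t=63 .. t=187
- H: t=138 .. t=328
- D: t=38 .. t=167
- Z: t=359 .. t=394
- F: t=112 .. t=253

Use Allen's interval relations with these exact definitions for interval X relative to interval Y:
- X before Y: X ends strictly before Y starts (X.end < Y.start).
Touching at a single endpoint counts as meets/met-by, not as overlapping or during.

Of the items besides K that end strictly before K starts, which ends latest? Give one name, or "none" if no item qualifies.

Target K = [t=396, t=418].
C [t=30, t=161] → before → candidate.
D [t=38, t=167] → before → candidate.
E [t=190, t=198] → before → candidate.
F [t=112, t=253] → before → candidate.
G [t=115, t=294] → before → candidate.
H [t=138, t=328] → before → candidate.
N [t=372, t=418] → finished-by → excluded.
Q [t=142, t=227] → before → candidate.
R [t=78, t=104] → before → candidate.
U [t=253, t=396] → meets → excluded.
V [t=212, t=229] → before → candidate.
W [t=63, t=187] → before → candidate.
Z [t=359, t=394] → before → candidate.
Among candidates, latest end is t=394 → Z.

Z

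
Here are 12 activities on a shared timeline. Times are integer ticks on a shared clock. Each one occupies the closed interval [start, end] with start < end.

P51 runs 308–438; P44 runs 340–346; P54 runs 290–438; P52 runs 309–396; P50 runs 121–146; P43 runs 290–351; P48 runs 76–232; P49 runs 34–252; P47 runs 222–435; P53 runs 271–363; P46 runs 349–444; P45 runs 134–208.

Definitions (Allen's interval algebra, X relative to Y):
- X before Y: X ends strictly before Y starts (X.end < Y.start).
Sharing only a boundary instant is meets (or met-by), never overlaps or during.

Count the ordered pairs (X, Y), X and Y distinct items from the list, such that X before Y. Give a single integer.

Checking all 132 ordered pairs for relation 'before'; matching pairs in alphabetical order:
(P44, P46): P44 before P46 ✓
(P45, P43): P45 before P43 ✓
(P45, P44): P45 before P44 ✓
(P45, P46): P45 before P46 ✓
(P45, P47): P45 before P47 ✓
(P45, P51): P45 before P51 ✓
(P45, P52): P45 before P52 ✓
(P45, P53): P45 before P53 ✓
(P45, P54): P45 before P54 ✓
(P48, P43): P48 before P43 ✓
(P48, P44): P48 before P44 ✓
(P48, P46): P48 before P46 ✓
(P48, P51): P48 before P51 ✓
(P48, P52): P48 before P52 ✓
(P48, P53): P48 before P53 ✓
(P48, P54): P48 before P54 ✓
(P49, P43): P49 before P43 ✓
(P49, P44): P49 before P44 ✓
(P49, P46): P49 before P46 ✓
(P49, P51): P49 before P51 ✓
(P49, P52): P49 before P52 ✓
(P49, P53): P49 before P53 ✓
(P49, P54): P49 before P54 ✓
(P50, P43): P50 before P43 ✓
... plus 7 further pairs not listed.
Count: 31.

31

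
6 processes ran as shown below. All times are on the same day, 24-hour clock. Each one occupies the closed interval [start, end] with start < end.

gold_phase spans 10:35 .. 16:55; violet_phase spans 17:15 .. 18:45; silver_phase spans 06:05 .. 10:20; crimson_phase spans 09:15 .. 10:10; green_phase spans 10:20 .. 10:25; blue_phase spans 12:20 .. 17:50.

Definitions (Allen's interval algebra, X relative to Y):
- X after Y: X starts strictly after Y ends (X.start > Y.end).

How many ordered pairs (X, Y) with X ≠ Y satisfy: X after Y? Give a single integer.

11

Checking all 30 ordered pairs for relation 'after'; matching pairs in alphabetical order:
(blue_phase, crimson_phase): blue_phase after crimson_phase ✓
(blue_phase, green_phase): blue_phase after green_phase ✓
(blue_phase, silver_phase): blue_phase after silver_phase ✓
(gold_phase, crimson_phase): gold_phase after crimson_phase ✓
(gold_phase, green_phase): gold_phase after green_phase ✓
(gold_phase, silver_phase): gold_phase after silver_phase ✓
(green_phase, crimson_phase): green_phase after crimson_phase ✓
(violet_phase, crimson_phase): violet_phase after crimson_phase ✓
(violet_phase, gold_phase): violet_phase after gold_phase ✓
(violet_phase, green_phase): violet_phase after green_phase ✓
(violet_phase, silver_phase): violet_phase after silver_phase ✓
Count: 11.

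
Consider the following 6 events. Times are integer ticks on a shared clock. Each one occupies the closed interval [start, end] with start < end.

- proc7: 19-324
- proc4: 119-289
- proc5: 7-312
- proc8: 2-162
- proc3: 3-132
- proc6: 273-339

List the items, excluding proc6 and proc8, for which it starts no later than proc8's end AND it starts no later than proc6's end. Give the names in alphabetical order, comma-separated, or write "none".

Conditions: its start is no later than proc8's end (X.start <= 162) AND its start is no later than proc6's end (X.start <= 339).
proc3: start 3 <= 162? ✓; start 3 <= 339? ✓ → yes.
proc4: start 119 <= 162? ✓; start 119 <= 339? ✓ → yes.
proc5: start 7 <= 162? ✓; start 7 <= 339? ✓ → yes.
proc7: start 19 <= 162? ✓; start 19 <= 339? ✓ → yes.
Result: proc3, proc4, proc5, proc7.

proc3, proc4, proc5, proc7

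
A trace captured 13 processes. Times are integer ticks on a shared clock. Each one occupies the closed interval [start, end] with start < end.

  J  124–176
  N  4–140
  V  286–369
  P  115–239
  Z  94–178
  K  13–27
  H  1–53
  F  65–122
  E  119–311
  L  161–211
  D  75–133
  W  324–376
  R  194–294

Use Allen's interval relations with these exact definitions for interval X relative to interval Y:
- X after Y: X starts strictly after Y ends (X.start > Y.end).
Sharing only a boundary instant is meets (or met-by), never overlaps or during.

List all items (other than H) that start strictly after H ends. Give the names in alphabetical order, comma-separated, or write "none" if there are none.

Target H = [1, 53].
D [75, 133] → after → yes.
E [119, 311] → after → yes.
F [65, 122] → after → yes.
J [124, 176] → after → yes.
K [13, 27] → during → no.
L [161, 211] → after → yes.
N [4, 140] → overlapped-by → no.
P [115, 239] → after → yes.
R [194, 294] → after → yes.
V [286, 369] → after → yes.
W [324, 376] → after → yes.
Z [94, 178] → after → yes.
Result: D, E, F, J, L, P, R, V, W, Z.

D, E, F, J, L, P, R, V, W, Z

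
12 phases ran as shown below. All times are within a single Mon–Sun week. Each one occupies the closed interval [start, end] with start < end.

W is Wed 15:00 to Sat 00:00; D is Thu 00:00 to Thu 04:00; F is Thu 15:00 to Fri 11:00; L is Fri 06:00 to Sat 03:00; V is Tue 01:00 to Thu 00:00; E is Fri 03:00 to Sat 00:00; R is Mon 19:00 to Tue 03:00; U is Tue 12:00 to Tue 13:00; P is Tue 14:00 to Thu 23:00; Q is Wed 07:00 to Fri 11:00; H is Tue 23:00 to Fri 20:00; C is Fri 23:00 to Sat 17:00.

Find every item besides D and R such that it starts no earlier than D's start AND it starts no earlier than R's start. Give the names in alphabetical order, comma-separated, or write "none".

C, E, F, L

Conditions: its start is no earlier than D's start (X.start >= Thu 00:00) AND its start is no earlier than R's start (X.start >= Mon 19:00).
C: start Fri 23:00 >= Thu 00:00? ✓; start Fri 23:00 >= Mon 19:00? ✓ → yes.
E: start Fri 03:00 >= Thu 00:00? ✓; start Fri 03:00 >= Mon 19:00? ✓ → yes.
F: start Thu 15:00 >= Thu 00:00? ✓; start Thu 15:00 >= Mon 19:00? ✓ → yes.
H: start Tue 23:00 >= Thu 00:00? ✗; start Tue 23:00 >= Mon 19:00? ✓ → no.
L: start Fri 06:00 >= Thu 00:00? ✓; start Fri 06:00 >= Mon 19:00? ✓ → yes.
P: start Tue 14:00 >= Thu 00:00? ✗; start Tue 14:00 >= Mon 19:00? ✓ → no.
Q: start Wed 07:00 >= Thu 00:00? ✗; start Wed 07:00 >= Mon 19:00? ✓ → no.
U: start Tue 12:00 >= Thu 00:00? ✗; start Tue 12:00 >= Mon 19:00? ✓ → no.
V: start Tue 01:00 >= Thu 00:00? ✗; start Tue 01:00 >= Mon 19:00? ✓ → no.
W: start Wed 15:00 >= Thu 00:00? ✗; start Wed 15:00 >= Mon 19:00? ✓ → no.
Result: C, E, F, L.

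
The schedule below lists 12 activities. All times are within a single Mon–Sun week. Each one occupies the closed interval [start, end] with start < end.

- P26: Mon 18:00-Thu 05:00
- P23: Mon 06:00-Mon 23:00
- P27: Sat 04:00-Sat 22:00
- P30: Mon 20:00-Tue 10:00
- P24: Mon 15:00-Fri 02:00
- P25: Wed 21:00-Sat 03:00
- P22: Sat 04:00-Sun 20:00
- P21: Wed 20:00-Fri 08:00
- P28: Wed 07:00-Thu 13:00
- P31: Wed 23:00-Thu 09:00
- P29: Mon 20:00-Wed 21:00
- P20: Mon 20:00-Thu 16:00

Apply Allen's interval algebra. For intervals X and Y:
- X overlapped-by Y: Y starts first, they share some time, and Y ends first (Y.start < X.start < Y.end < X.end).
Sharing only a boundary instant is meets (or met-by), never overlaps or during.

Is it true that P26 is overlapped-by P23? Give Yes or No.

Yes

P26 = [Mon 18:00, Thu 05:00], P23 = [Mon 06:00, Mon 23:00].
Actual relation of P26 to P23: overlapped-by.
Asked whether 'overlapped-by' holds → Yes.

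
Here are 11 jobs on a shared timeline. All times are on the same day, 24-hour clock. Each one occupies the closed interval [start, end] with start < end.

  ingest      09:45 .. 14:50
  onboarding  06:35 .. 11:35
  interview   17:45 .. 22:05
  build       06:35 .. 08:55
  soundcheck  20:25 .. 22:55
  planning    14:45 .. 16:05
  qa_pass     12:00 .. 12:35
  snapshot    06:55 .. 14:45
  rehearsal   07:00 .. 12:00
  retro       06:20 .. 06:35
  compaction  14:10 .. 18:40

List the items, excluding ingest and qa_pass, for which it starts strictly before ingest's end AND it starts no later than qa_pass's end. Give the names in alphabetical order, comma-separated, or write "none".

Conditions: its start is strictly before ingest's end (X.start < 14:50) AND its start is no later than qa_pass's end (X.start <= 12:35).
build: start 06:35 < 14:50? ✓; start 06:35 <= 12:35? ✓ → yes.
compaction: start 14:10 < 14:50? ✓; start 14:10 <= 12:35? ✗ → no.
interview: start 17:45 < 14:50? ✗; start 17:45 <= 12:35? ✗ → no.
onboarding: start 06:35 < 14:50? ✓; start 06:35 <= 12:35? ✓ → yes.
planning: start 14:45 < 14:50? ✓; start 14:45 <= 12:35? ✗ → no.
rehearsal: start 07:00 < 14:50? ✓; start 07:00 <= 12:35? ✓ → yes.
retro: start 06:20 < 14:50? ✓; start 06:20 <= 12:35? ✓ → yes.
snapshot: start 06:55 < 14:50? ✓; start 06:55 <= 12:35? ✓ → yes.
soundcheck: start 20:25 < 14:50? ✗; start 20:25 <= 12:35? ✗ → no.
Result: build, onboarding, rehearsal, retro, snapshot.

build, onboarding, rehearsal, retro, snapshot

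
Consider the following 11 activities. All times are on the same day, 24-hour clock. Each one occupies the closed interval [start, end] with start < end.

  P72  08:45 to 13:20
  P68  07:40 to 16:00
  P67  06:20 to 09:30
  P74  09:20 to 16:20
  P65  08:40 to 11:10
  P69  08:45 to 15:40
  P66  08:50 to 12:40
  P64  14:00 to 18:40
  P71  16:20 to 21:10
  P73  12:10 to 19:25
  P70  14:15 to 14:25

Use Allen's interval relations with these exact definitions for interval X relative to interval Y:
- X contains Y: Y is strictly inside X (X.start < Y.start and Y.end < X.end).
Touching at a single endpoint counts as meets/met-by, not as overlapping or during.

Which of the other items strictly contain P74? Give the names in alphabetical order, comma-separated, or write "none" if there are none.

Target P74 = [09:20, 16:20].
P64 [14:00, 18:40] → overlapped-by → no.
P65 [08:40, 11:10] → overlaps → no.
P66 [08:50, 12:40] → overlaps → no.
P67 [06:20, 09:30] → overlaps → no.
P68 [07:40, 16:00] → overlaps → no.
P69 [08:45, 15:40] → overlaps → no.
P70 [14:15, 14:25] → during → no.
P71 [16:20, 21:10] → met-by → no.
P72 [08:45, 13:20] → overlaps → no.
P73 [12:10, 19:25] → overlapped-by → no.
Result: none.

none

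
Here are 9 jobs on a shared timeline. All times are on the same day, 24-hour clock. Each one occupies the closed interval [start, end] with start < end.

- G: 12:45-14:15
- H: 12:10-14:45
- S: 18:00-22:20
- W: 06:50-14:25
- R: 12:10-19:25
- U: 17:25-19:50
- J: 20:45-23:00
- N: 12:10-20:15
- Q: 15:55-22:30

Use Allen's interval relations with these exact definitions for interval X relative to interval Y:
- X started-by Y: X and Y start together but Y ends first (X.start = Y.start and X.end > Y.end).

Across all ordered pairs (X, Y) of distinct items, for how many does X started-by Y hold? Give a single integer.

3

Checking all 72 ordered pairs for relation 'started-by'; matching pairs in alphabetical order:
(N, H): N started-by H ✓
(N, R): N started-by R ✓
(R, H): R started-by H ✓
Count: 3.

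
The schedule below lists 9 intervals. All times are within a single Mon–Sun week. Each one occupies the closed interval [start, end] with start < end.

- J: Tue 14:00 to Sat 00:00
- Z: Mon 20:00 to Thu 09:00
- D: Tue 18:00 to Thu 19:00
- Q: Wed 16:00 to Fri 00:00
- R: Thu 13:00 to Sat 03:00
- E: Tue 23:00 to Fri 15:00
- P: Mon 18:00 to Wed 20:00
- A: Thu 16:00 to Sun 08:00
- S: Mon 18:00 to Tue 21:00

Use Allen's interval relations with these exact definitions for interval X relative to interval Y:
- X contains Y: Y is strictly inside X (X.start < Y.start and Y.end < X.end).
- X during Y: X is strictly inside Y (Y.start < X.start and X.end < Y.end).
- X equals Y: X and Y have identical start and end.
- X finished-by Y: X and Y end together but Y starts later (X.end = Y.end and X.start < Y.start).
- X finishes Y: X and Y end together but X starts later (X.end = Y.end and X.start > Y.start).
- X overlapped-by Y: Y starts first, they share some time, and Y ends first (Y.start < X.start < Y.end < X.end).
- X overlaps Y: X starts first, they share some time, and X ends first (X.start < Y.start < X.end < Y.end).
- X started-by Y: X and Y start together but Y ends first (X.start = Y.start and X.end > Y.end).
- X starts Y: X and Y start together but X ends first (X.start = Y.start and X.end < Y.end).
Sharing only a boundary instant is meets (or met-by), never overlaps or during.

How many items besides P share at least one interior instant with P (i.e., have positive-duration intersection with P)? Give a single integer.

6

Target P = [Mon 18:00, Wed 20:00].
A [Thu 16:00, Sun 08:00] → after → no.
D [Tue 18:00, Thu 19:00] → overlapped-by → counts.
E [Tue 23:00, Fri 15:00] → overlapped-by → counts.
J [Tue 14:00, Sat 00:00] → overlapped-by → counts.
Q [Wed 16:00, Fri 00:00] → overlapped-by → counts.
R [Thu 13:00, Sat 03:00] → after → no.
S [Mon 18:00, Tue 21:00] → starts → counts.
Z [Mon 20:00, Thu 09:00] → overlapped-by → counts.
Total: 6.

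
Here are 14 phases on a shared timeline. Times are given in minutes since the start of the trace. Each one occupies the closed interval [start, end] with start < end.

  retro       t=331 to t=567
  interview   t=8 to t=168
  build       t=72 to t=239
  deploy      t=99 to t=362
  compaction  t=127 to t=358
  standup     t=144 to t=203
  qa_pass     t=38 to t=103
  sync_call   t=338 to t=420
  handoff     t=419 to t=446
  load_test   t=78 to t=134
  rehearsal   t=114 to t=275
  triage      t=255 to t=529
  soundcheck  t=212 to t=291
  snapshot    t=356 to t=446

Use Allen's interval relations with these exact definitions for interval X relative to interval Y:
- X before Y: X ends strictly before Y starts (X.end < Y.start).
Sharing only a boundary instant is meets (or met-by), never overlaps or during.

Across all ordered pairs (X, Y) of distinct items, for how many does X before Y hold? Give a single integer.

43

Checking all 182 ordered pairs for relation 'before'; matching pairs in alphabetical order:
(build, handoff): build before handoff ✓
(build, retro): build before retro ✓
(build, snapshot): build before snapshot ✓
(build, sync_call): build before sync_call ✓
(build, triage): build before triage ✓
(compaction, handoff): compaction before handoff ✓
(deploy, handoff): deploy before handoff ✓
(interview, handoff): interview before handoff ✓
(interview, retro): interview before retro ✓
(interview, snapshot): interview before snapshot ✓
(interview, soundcheck): interview before soundcheck ✓
(interview, sync_call): interview before sync_call ✓
(interview, triage): interview before triage ✓
(load_test, handoff): load_test before handoff ✓
(load_test, retro): load_test before retro ✓
(load_test, snapshot): load_test before snapshot ✓
(load_test, soundcheck): load_test before soundcheck ✓
(load_test, standup): load_test before standup ✓
(load_test, sync_call): load_test before sync_call ✓
(load_test, triage): load_test before triage ✓
(qa_pass, compaction): qa_pass before compaction ✓
(qa_pass, handoff): qa_pass before handoff ✓
(qa_pass, rehearsal): qa_pass before rehearsal ✓
(qa_pass, retro): qa_pass before retro ✓
... plus 19 further pairs not listed.
Count: 43.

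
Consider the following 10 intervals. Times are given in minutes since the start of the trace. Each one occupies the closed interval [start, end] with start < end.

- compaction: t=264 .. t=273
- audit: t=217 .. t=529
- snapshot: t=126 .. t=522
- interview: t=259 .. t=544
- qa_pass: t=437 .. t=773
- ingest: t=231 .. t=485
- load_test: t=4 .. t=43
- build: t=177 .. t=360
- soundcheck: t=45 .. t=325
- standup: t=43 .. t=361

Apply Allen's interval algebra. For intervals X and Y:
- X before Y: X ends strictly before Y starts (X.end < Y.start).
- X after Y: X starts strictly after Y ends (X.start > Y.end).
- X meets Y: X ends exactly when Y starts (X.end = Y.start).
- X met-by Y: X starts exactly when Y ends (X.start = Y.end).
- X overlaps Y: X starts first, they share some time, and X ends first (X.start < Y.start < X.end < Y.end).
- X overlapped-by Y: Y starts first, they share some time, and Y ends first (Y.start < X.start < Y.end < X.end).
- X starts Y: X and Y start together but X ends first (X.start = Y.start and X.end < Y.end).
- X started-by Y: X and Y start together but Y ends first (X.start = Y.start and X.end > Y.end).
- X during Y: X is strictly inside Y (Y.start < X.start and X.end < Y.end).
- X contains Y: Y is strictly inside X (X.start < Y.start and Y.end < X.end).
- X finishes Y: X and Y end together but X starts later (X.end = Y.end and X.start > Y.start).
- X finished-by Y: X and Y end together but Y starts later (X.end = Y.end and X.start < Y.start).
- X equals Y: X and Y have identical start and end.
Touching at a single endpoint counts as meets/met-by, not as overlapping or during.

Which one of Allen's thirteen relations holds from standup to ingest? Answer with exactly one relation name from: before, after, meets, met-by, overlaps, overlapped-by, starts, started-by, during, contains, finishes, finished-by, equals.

standup = [t=43, t=361]; ingest = [t=231, t=485].
Compare endpoints: standup.start < ingest.start, standup.start < ingest.end, standup.end > ingest.start, standup.end < ingest.end.
That pattern is 'overlaps'.

overlaps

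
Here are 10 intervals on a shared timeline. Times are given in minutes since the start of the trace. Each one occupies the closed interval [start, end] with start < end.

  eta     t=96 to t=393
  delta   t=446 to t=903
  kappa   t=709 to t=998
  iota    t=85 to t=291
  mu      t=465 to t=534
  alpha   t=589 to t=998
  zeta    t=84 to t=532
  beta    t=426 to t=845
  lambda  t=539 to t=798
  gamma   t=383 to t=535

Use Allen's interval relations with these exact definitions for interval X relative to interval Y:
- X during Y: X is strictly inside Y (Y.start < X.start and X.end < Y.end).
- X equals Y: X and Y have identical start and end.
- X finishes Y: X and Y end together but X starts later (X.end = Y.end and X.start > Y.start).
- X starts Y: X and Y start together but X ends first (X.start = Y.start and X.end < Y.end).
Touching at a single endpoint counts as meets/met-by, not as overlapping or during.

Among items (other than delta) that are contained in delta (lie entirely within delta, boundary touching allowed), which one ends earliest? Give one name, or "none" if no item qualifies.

Target delta = [t=446, t=903].
alpha [t=589, t=998] → overlapped-by → excluded.
beta [t=426, t=845] → overlaps → excluded.
eta [t=96, t=393] → before → excluded.
gamma [t=383, t=535] → overlaps → excluded.
iota [t=85, t=291] → before → excluded.
kappa [t=709, t=998] → overlapped-by → excluded.
lambda [t=539, t=798] → during → candidate.
mu [t=465, t=534] → during → candidate.
zeta [t=84, t=532] → overlaps → excluded.
Among candidates, earliest end is t=534 → mu.

mu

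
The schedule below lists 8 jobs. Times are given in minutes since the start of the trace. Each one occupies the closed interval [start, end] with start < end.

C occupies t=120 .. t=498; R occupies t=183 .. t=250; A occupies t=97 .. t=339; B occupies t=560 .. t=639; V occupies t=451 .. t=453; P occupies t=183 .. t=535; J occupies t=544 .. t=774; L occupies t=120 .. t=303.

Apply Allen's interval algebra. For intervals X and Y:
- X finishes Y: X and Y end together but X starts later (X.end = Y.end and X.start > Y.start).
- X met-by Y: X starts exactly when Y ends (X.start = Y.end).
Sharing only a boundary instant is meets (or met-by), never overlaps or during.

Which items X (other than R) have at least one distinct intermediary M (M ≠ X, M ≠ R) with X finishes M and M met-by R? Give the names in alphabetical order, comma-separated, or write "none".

Target R = [t=183, t=250].
Intermediaries M with M met-by R: none.
Union: none.

none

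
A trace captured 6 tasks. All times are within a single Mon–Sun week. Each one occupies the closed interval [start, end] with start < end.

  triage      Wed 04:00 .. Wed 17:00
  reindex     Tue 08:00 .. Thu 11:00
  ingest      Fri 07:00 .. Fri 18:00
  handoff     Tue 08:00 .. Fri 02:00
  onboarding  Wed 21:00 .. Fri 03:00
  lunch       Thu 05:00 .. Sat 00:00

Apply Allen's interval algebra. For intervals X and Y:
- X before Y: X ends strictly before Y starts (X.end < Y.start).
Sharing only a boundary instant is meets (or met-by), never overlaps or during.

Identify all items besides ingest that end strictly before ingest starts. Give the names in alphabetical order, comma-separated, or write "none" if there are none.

handoff, onboarding, reindex, triage

Target ingest = [Fri 07:00, Fri 18:00].
handoff [Tue 08:00, Fri 02:00] → before → yes.
lunch [Thu 05:00, Sat 00:00] → contains → no.
onboarding [Wed 21:00, Fri 03:00] → before → yes.
reindex [Tue 08:00, Thu 11:00] → before → yes.
triage [Wed 04:00, Wed 17:00] → before → yes.
Result: handoff, onboarding, reindex, triage.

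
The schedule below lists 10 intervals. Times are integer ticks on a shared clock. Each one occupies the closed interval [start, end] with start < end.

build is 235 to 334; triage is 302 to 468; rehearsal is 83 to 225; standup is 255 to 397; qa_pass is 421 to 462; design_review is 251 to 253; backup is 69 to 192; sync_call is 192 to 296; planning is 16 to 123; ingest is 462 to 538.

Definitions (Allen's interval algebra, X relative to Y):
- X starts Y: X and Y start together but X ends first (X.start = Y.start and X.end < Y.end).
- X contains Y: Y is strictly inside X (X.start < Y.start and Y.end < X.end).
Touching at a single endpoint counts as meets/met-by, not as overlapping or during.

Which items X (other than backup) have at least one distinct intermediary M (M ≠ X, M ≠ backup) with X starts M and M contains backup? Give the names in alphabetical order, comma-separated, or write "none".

none

Target backup = [69, 192].
Intermediaries M with M contains backup: none.
Union: none.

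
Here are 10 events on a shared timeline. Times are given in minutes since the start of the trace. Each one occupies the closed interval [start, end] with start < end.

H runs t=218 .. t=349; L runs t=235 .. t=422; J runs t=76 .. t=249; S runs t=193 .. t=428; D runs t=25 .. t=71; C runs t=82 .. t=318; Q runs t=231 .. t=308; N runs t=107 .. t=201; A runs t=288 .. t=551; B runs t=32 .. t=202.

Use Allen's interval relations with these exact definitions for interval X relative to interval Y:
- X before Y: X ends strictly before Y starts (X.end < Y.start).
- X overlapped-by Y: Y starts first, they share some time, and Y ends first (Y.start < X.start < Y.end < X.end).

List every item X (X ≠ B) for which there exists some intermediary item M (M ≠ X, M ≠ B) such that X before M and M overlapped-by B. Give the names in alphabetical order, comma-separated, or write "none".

D

Target B = [t=32, t=202].
Intermediaries M with M overlapped-by B: C, J, S.
Via C — items with X before C: D.
Via J — items with X before J: D.
Via S — items with X before S: D.
Union: D.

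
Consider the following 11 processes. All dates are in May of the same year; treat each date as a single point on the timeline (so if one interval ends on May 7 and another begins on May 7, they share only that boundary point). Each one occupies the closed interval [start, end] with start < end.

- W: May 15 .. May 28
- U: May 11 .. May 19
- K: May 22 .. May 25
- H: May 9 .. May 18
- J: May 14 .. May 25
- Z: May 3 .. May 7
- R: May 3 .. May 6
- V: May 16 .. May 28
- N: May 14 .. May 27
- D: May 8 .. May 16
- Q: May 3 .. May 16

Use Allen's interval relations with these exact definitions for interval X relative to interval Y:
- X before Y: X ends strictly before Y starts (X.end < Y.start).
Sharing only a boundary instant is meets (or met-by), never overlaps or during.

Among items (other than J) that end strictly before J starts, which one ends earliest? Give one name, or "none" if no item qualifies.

R

Target J = [May 14, May 25].
D [May 8, May 16] → overlaps → excluded.
H [May 9, May 18] → overlaps → excluded.
K [May 22, May 25] → finishes → excluded.
N [May 14, May 27] → started-by → excluded.
Q [May 3, May 16] → overlaps → excluded.
R [May 3, May 6] → before → candidate.
U [May 11, May 19] → overlaps → excluded.
V [May 16, May 28] → overlapped-by → excluded.
W [May 15, May 28] → overlapped-by → excluded.
Z [May 3, May 7] → before → candidate.
Among candidates, earliest end is May 6 → R.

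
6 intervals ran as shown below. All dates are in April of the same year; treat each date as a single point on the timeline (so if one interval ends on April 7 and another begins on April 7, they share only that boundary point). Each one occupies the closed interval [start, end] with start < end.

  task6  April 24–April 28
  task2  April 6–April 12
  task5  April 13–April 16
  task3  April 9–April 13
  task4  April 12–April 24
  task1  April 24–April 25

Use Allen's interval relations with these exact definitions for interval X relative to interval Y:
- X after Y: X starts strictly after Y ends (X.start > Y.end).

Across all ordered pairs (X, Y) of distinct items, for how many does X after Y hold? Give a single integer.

7

Checking all 30 ordered pairs for relation 'after'; matching pairs in alphabetical order:
(task1, task2): task1 after task2 ✓
(task1, task3): task1 after task3 ✓
(task1, task5): task1 after task5 ✓
(task5, task2): task5 after task2 ✓
(task6, task2): task6 after task2 ✓
(task6, task3): task6 after task3 ✓
(task6, task5): task6 after task5 ✓
Count: 7.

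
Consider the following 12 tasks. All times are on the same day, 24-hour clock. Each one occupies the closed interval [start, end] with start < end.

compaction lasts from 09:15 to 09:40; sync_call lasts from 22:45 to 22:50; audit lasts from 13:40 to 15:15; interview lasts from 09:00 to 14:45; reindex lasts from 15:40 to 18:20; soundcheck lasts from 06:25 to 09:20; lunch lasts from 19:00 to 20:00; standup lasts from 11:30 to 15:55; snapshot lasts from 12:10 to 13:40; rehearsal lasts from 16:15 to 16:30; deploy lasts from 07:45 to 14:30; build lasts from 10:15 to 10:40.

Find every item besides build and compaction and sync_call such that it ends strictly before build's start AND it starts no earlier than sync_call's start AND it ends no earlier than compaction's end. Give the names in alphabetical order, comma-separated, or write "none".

none

Conditions: its end is strictly before build's start (X.end < 10:15) AND its start is no earlier than sync_call's start (X.start >= 22:45) AND its end is no earlier than compaction's end (X.end >= 09:40).
audit: end 15:15 < 10:15? ✗; start 13:40 >= 22:45? ✗; end 15:15 >= 09:40? ✓ → no.
deploy: end 14:30 < 10:15? ✗; start 07:45 >= 22:45? ✗; end 14:30 >= 09:40? ✓ → no.
interview: end 14:45 < 10:15? ✗; start 09:00 >= 22:45? ✗; end 14:45 >= 09:40? ✓ → no.
lunch: end 20:00 < 10:15? ✗; start 19:00 >= 22:45? ✗; end 20:00 >= 09:40? ✓ → no.
rehearsal: end 16:30 < 10:15? ✗; start 16:15 >= 22:45? ✗; end 16:30 >= 09:40? ✓ → no.
reindex: end 18:20 < 10:15? ✗; start 15:40 >= 22:45? ✗; end 18:20 >= 09:40? ✓ → no.
snapshot: end 13:40 < 10:15? ✗; start 12:10 >= 22:45? ✗; end 13:40 >= 09:40? ✓ → no.
soundcheck: end 09:20 < 10:15? ✓; start 06:25 >= 22:45? ✗; end 09:20 >= 09:40? ✗ → no.
standup: end 15:55 < 10:15? ✗; start 11:30 >= 22:45? ✗; end 15:55 >= 09:40? ✓ → no.
Result: none.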